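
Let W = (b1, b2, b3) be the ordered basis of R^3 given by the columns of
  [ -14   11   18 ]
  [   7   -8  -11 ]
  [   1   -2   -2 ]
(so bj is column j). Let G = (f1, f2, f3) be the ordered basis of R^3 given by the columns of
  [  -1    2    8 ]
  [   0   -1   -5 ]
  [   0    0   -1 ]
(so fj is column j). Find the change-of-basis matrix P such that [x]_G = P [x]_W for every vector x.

Take x = bj: its W-coordinates are the j-th standard unit vector, so P e_j — column j of P — equals [bj]_G.
b1 = 2f1 - 2f2 - f3, giving column 1 = [2, -2, -1]; repeating for each j gives P = [[2, 1, 0], [-2, -2, 1], [-1, 2, 2]].

[[2, 1, 0], [-2, -2, 1], [-1, 2, 2]]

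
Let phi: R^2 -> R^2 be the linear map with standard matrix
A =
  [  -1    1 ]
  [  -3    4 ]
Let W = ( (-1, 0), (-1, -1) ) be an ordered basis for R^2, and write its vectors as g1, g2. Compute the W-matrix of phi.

[[2, -1], [-3, 1]]

The j-th column of [phi]_W is [phi(gj)]_W.
phi(g1) = A g1 = (1, 3) = 2g1 - 3g2, so column 1 is (2, -3).
Repeating for g2 and assembling the columns gives [[2, -1], [-3, 1]].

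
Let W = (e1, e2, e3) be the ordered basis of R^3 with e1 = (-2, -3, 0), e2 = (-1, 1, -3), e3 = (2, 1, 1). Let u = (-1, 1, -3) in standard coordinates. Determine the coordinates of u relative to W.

We seek scalars with c_1 e1 + ... + c_3 e3 = u; equivalently solve M c = u where the columns of M are e1, ..., e3.
Row-reducing the augmented matrix [M | u] gives c = (0, 1, 0).
Check: 0·e1 + e2 + 0·e3 = (-1, 1, -3).

(0, 1, 0)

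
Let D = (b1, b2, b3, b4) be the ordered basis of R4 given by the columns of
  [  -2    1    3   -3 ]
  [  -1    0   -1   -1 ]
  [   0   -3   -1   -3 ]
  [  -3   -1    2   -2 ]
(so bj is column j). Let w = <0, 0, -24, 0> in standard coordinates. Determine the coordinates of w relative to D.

Write w = c_1 b1 + ... + c_4 b4 and solve for the c_i.
Row-reducing the augmented matrix [M | w] gives c = (-4, 4, 0, 4).
Check: -4b1 + 4b2 + 0·b3 + 4b4 = <0, 0, -24, 0>.

<-4, 4, 0, 4>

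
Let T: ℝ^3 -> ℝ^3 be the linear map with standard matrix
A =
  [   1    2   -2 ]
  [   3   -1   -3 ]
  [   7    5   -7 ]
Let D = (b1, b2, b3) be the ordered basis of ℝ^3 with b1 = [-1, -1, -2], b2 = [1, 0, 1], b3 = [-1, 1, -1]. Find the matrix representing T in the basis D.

[[-1, -1, -2], [3, -3, -2], [3, -1, -3]]

With P the matrix whose columns are b1, ..., b3, [T]_D = P^(-1) A P.
Column by column: T(b1) = A b1 = [1, 4, 2]; its D-coordinates [-1, 3, 3] give column 1.
Continuing for each basis vector yields [T]_D = [[-1, -1, -2], [3, -3, -2], [3, -1, -3]].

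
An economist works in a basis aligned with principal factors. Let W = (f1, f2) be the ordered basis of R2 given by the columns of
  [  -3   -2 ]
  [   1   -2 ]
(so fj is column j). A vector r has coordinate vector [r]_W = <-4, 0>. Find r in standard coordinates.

The coordinates say r = -4f1 + 0·f2; adding the scaled basis vectors gives <12, -4>.

<12, -4>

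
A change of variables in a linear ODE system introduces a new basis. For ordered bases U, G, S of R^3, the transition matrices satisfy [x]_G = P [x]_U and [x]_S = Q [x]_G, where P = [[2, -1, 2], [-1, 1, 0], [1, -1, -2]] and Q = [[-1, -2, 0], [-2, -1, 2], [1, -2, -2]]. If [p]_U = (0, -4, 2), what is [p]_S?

Apply P to get G-coordinates (8, -4, 0), then Q to get S-coordinates.
The result is [p]_S = (0, -12, 16).

(0, -12, 16)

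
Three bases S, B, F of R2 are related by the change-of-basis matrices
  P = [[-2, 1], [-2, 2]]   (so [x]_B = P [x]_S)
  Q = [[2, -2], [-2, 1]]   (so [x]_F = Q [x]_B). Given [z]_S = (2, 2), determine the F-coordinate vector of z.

First [z]_B = P [z]_S = (-2, 0).
Then [z]_F = Q [z]_B = (-4, 4).

(-4, 4)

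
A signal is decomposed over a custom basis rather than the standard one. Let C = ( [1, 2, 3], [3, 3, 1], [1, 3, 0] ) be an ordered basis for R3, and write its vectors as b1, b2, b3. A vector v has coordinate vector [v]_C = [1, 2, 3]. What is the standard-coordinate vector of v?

By definition v = b1 + 2b2 + 3b3.
Summing componentwise gives [10, 17, 5].

[10, 17, 5]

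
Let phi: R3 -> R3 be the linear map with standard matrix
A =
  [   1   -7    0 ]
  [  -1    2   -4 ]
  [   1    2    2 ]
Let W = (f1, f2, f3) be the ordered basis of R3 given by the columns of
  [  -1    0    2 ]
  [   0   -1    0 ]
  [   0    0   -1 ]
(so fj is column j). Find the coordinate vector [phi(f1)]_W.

[3, -1, 1]

Compute phi(f1) = A f1 = [-1, 1, -1] in standard coordinates.
Then write this in W-coordinates: solve for y in y_1 f1 + ... + y_3 f3 = [-1, 1, -1].
This gives y = [3, -1, 1], which is column 1 of [phi]_W.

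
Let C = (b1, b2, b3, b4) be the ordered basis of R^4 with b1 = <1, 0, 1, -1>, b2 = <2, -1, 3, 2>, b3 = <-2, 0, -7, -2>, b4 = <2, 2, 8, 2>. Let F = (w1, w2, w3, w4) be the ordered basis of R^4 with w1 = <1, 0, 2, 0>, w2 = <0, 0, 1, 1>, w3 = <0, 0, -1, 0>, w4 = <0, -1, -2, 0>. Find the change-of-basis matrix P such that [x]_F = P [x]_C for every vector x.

Column j of P is [bj]_F, since P maps C-coordinates to F-coordinates.
Expressing b1 in F: b1 = w1 - w2 + 0·w3 + 0·w4, so column 1 of P is <1, -1, 0, 0>.
Doing the same for each bj gives P = [[1, 2, -2, 2], [-1, 2, -2, 2], [0, 1, 1, 2], [0, 1, 0, -2]].

[[1, 2, -2, 2], [-1, 2, -2, 2], [0, 1, 1, 2], [0, 1, 0, -2]]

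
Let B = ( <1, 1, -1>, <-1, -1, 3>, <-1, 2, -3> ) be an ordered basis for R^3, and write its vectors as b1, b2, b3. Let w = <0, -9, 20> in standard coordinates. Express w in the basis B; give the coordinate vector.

<1, 4, -3>

[w]_B is the unique c with M c = w, where M has columns b1, ..., b3.
Gaussian elimination on [M | w] yields c = (1, 4, -3).
Check: b1 + 4b2 - 3b3 = <0, -9, 20>.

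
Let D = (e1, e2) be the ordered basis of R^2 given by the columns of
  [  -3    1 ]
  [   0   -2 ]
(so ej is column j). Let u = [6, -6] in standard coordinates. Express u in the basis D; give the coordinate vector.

[-1, 3]

We seek scalars with c_1 e1 + c_2 e2 = u; equivalently solve M c = u where the columns of M are e1, e2.
System: -3c_1 + c_2 = 6, 0c_1 - 2c_2 = -6; solving gives c_1 = -1, c_2 = 3.
Check: -e1 + 3e2 = [6, -6].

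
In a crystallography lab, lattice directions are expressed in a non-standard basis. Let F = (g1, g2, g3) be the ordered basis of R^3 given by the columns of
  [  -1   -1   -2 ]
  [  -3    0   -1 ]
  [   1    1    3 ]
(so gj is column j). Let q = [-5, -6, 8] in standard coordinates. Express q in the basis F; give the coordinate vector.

[1, -2, 3]

[q]_F is the unique c with M c = q, where M has columns g1, ..., g3.
Row-reducing the augmented matrix [M | q] gives c = (1, -2, 3).
Check: g1 - 2g2 + 3g3 = [-5, -6, 8].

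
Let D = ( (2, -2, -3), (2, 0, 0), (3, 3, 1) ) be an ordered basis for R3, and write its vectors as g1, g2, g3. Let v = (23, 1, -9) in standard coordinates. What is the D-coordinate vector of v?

Write v = c_1 g1 + ... + c_3 g3 and solve for the c_i.
Solving this 3x3 system gives c = (4, 3, 3).
Check: 4g1 + 3g2 + 3g3 = (23, 1, -9).

(4, 3, 3)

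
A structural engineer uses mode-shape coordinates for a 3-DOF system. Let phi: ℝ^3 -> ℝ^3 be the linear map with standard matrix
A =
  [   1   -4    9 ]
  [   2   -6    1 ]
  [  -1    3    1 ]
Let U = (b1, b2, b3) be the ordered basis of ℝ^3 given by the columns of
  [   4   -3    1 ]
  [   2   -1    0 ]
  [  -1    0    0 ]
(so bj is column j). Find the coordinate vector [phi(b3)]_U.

Column 3 of [phi]_U is the U-coordinate vector of phi(b3).
In standard coordinates phi(b3) = A b3 = <1, 2, -1>.
Converting to U: <1, 2, -1> = b1 + 0·b2 - 3b3, so the coordinate vector is <1, 0, -3>.

<1, 0, -3>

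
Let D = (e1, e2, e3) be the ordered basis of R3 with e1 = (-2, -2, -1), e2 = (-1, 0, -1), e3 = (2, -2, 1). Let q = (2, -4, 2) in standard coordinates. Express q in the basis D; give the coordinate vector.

Write q = c_1 e1 + ... + c_3 e3 and solve for the c_i.
Row-reducing the augmented matrix [M | q] gives c = (1, -2, 1).
Check: e1 - 2e2 + e3 = (2, -4, 2).

(1, -2, 1)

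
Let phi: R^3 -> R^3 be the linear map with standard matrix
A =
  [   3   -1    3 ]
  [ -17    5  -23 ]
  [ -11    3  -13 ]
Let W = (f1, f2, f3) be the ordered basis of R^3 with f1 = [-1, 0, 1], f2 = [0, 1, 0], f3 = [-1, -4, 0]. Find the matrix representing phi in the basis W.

[[-2, 3, -1], [2, -3, -3], [2, -2, 0]]

With P the matrix whose columns are f1, ..., f3, [phi]_W = P^(-1) A P.
Column by column: phi(f1) = A f1 = [0, -6, -2]; its W-coordinates [-2, 2, 2] give column 1.
Continuing for each basis vector yields [phi]_W = [[-2, 3, -1], [2, -3, -3], [2, -2, 0]].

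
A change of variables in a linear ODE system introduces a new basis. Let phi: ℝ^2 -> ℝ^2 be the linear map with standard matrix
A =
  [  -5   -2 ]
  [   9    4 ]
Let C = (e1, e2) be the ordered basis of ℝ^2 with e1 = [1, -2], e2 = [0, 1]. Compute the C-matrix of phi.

[[-1, -2], [-1, 0]]

With P the matrix whose columns are e1, e2, [phi]_C = P^(-1) A P.
Column by column: phi(e1) = A e1 = [-1, 1]; its C-coordinates [-1, -1] give column 1.
Continuing for each basis vector yields [phi]_C = [[-1, -2], [-1, 0]].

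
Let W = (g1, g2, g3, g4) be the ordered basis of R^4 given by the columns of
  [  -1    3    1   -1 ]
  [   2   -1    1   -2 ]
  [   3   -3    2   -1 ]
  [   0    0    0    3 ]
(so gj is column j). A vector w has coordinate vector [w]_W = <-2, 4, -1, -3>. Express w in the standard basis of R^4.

<16, -3, -17, -9>

By definition w = -2g1 + 4g2 - g3 - 3g4.
Summing componentwise gives <16, -3, -17, -9>.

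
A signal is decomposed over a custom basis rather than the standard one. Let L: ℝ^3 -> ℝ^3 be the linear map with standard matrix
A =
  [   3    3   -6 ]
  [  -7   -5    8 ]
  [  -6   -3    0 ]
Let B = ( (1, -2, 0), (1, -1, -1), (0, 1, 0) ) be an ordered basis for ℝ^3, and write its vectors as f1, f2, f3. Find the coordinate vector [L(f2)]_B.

(3, 3, -1)

Column 2 of [L]_B is the B-coordinate vector of L(f2).
In standard coordinates L(f2) = A f2 = (6, -10, -3).
Converting to B: (6, -10, -3) = 3f1 + 3f2 - f3, so the coordinate vector is (3, 3, -1).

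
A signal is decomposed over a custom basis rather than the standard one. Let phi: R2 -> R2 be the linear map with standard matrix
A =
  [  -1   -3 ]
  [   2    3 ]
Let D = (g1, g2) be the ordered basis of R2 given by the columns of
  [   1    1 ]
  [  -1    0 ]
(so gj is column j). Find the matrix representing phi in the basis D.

With P the matrix whose columns are g1, g2, [phi]_D = P^(-1) A P.
Column by column: phi(g1) = A g1 = [2, -1]; its D-coordinates [1, 1] give column 1.
Continuing for each basis vector yields [phi]_D = [[1, -2], [1, 1]].

[[1, -2], [1, 1]]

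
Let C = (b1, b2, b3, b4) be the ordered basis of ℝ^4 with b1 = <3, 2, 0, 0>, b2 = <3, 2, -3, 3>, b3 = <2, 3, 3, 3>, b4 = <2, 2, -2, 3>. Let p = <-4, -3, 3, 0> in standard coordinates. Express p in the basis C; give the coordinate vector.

<-2, 2, 1, -3>

Write p = c_1 b1 + ... + c_4 b4 and solve for the c_i.
Row-reducing the augmented matrix [M | p] gives c = (-2, 2, 1, -3).
Check: -2b1 + 2b2 + b3 - 3b4 = <-4, -3, 3, 0>.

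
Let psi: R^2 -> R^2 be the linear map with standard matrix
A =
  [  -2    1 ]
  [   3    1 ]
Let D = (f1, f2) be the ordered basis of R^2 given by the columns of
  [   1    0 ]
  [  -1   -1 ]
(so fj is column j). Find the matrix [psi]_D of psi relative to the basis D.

With P the matrix whose columns are f1, f2, [psi]_D = P^(-1) A P.
Column by column: psi(f1) = A f1 = [-3, 2]; its D-coordinates [-3, 1] give column 1.
Continuing for each basis vector yields [psi]_D = [[-3, -1], [1, 2]].

[[-3, -1], [1, 2]]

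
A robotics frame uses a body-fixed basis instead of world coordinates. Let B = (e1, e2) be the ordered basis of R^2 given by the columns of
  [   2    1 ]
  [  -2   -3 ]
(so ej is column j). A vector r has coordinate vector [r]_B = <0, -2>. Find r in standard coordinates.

r = M [r]_B, where M has columns e1, e2.
Carrying out the matrix-vector product, r = <-2, 6>.

<-2, 6>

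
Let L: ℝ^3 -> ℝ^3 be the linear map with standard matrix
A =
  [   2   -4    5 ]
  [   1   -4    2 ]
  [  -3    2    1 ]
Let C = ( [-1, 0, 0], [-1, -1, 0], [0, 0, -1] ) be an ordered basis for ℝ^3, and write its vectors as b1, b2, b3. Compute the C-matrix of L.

Let P have columns b1, ..., b3. Then [L]_C = P^(-1) A P.
Here det P = -1, so P^(-1) is integer; computing A P first and then P^(-1)(A P) gives [[1, 1, 3], [1, -3, 2], [-3, -1, 1]].

[[1, 1, 3], [1, -3, 2], [-3, -1, 1]]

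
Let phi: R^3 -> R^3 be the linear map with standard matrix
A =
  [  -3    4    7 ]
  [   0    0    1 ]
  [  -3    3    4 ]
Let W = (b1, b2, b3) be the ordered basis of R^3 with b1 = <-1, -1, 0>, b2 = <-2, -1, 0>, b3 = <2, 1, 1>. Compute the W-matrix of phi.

The j-th column of [phi]_W is [phi(bj)]_W.
phi(b1) = A b1 = <-1, 0, 0> = -b1 + b2 + 0·b3, so column 1 is <-1, 1, 0>.
Repeating for b2, b3 and assembling the columns gives [[-1, 2, 3], [1, 1, -3], [0, 3, 1]].

[[-1, 2, 3], [1, 1, -3], [0, 3, 1]]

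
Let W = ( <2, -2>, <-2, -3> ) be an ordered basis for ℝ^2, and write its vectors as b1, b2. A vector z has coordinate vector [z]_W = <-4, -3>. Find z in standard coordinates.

The coordinates say z = -4b1 - 3b2; adding the scaled basis vectors gives <-2, 17>.

<-2, 17>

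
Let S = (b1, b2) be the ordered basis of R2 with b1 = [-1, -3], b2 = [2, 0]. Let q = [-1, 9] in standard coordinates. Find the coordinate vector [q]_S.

[-3, -2]

[q]_S is the unique c with M c = q, where M has columns b1, b2.
System: -c_1 + 2c_2 = -1, -3c_1 + 0c_2 = 9; solving gives c_1 = -3, c_2 = -2.
Check: -3b1 - 2b2 = [-1, 9].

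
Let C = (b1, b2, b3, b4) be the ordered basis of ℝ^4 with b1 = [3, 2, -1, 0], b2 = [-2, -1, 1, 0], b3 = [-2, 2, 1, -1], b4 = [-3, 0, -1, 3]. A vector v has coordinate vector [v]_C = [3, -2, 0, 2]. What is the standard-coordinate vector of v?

[7, 8, -7, 6]

The coordinates say v = 3b1 - 2b2 + 0·b3 + 2b4; adding the scaled basis vectors gives [7, 8, -7, 6].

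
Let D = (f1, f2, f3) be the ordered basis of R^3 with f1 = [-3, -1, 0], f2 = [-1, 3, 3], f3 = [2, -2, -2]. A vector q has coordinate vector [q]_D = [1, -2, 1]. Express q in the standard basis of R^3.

[1, -9, -8]

The coordinates say q = f1 - 2f2 + f3; adding the scaled basis vectors gives [1, -9, -8].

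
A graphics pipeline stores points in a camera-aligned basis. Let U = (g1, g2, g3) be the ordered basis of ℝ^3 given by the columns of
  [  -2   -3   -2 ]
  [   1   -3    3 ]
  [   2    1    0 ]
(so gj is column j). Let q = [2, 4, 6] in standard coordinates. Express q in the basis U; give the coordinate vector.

Write q = c_1 g1 + ... + c_3 g3 and solve for the c_i.
Row-reducing the augmented matrix [M | q] gives c = (4, -2, -2).
Check: 4g1 - 2g2 - 2g3 = [2, 4, 6].

[4, -2, -2]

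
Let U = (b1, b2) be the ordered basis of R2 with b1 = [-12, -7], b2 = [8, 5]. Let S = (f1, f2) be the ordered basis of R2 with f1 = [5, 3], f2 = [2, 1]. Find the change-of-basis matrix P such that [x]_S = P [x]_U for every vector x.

Take x = bj: its U-coordinates are the j-th standard unit vector, so P e_j — column j of P — equals [bj]_S.
b1 = -2f1 - f2, giving column 1 = [-2, -1]; repeating for each j gives P = [[-2, 2], [-1, -1]].

[[-2, 2], [-1, -1]]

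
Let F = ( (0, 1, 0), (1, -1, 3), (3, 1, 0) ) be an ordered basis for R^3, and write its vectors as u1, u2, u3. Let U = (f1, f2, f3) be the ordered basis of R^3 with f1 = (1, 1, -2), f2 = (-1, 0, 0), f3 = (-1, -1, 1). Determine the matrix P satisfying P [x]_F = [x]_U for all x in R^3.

[[-1, -2, -1], [1, -2, -2], [-2, -1, -2]]

Let M have columns uj and N have columns fj. Then for every x, N [x]_U = x = M [x]_F, so P = N^(-1) M.
Since det N = -1, N^(-1) has integer entries; multiplying gives P = [[-1, -2, -1], [1, -2, -2], [-2, -1, -2]].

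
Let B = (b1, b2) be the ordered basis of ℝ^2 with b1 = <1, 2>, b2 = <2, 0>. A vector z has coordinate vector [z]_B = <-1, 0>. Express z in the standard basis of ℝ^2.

The coordinates say z = -b1 + 0·b2; adding the scaled basis vectors gives <-1, -2>.

<-1, -2>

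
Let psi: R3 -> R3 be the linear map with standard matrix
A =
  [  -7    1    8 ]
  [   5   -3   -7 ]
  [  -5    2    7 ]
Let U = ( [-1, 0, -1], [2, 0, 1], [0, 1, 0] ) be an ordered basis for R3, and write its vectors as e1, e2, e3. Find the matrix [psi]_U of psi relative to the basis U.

[[3, 0, -3], [1, -3, -1], [2, 3, -3]]

With P the matrix whose columns are e1, ..., e3, [psi]_U = P^(-1) A P.
Column by column: psi(e1) = A e1 = [-1, 2, -2]; its U-coordinates [3, 1, 2] give column 1.
Continuing for each basis vector yields [psi]_U = [[3, 0, -3], [1, -3, -1], [2, 3, -3]].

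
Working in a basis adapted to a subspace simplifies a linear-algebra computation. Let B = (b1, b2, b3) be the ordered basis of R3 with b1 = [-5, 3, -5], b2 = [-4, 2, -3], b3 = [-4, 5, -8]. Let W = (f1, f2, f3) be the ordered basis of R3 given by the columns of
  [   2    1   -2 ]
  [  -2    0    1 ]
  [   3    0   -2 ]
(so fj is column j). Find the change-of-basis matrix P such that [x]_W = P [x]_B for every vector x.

Let M have columns bj and N have columns fj. Then for every x, N [x]_W = x = M [x]_B, so P = N^(-1) M.
Since det N = -1, N^(-1) has integer entries; multiplying gives P = [[-1, -1, -2], [-1, -2, 2], [1, 0, 1]].

[[-1, -1, -2], [-1, -2, 2], [1, 0, 1]]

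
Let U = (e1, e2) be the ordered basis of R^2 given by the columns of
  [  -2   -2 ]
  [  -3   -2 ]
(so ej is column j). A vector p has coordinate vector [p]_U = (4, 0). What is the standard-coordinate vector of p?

(-8, -12)

By definition p = 4e1 + 0·e2.
Summing componentwise gives (-8, -12).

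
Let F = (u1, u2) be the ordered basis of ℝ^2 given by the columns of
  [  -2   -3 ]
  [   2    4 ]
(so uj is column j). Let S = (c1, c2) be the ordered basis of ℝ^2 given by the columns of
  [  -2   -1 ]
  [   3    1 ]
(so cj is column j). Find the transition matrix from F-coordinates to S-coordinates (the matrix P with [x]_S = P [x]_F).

[[0, 1], [2, 1]]

Column j of P is [uj]_S, since P maps F-coordinates to S-coordinates.
Expressing u1 in S: u1 = 0·c1 + 2c2, so column 1 of P is (0, 2).
Doing the same for each uj gives P = [[0, 1], [2, 1]].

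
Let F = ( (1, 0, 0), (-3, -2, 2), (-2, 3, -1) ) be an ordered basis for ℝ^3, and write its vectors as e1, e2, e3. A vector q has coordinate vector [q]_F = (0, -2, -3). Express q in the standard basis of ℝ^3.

(12, -5, -1)

By definition q = 0·e1 - 2e2 - 3e3.
Summing componentwise gives (12, -5, -1).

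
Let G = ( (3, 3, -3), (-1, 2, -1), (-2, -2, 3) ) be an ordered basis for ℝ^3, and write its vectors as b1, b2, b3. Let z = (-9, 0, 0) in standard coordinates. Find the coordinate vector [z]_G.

Write z = c_1 b1 + ... + c_3 b3 and solve for the c_i.
Gaussian elimination on [M | z] yields c = (-4, 3, -3).
Check: -4b1 + 3b2 - 3b3 = (-9, 0, 0).

(-4, 3, -3)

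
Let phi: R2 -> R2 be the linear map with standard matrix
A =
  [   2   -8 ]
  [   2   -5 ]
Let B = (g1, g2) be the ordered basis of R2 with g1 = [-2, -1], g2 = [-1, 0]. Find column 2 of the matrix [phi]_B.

Compute phi(g2) = A g2 = [-2, -2] in standard coordinates.
Then write this in B-coordinates: solve for y in y_1 g1 + y_2 g2 = [-2, -2].
This gives y = [2, -2], which is column 2 of [phi]_B.

[2, -2]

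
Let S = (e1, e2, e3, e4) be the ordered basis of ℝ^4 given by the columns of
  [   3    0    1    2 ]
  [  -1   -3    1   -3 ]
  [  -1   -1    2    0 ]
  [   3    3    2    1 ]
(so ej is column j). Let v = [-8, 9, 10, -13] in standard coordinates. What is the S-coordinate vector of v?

[v]_S is the unique c with M c = v, where M has columns e1, ..., e4.
Solving this 4x4 system gives c = (-4, -2, 2, 1).
Check: -4e1 - 2e2 + 2e3 + e4 = [-8, 9, 10, -13].

[-4, -2, 2, 1]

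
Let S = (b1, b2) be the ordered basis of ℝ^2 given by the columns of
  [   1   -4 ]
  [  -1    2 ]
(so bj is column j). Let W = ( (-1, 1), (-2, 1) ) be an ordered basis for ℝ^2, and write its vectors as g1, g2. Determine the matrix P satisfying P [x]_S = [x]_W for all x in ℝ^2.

Column j of P is [bj]_W, since P maps S-coordinates to W-coordinates.
Expressing b1 in W: b1 = -g1 + 0·g2, so column 1 of P is (-1, 0).
Doing the same for each bj gives P = [[-1, 0], [0, 2]].

[[-1, 0], [0, 2]]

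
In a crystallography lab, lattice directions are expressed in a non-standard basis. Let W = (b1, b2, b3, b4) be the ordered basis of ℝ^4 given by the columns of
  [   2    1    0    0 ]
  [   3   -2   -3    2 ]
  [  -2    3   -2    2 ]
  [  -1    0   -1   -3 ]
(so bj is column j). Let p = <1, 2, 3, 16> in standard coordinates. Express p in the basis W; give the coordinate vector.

Write p = c_1 b1 + ... + c_4 b4 and solve for the c_i.
Row-reducing the augmented matrix [M | p] gives c = (0, 1, -4, -4).
Check: 0·b1 + b2 - 4b3 - 4b4 = <1, 2, 3, 16>.

<0, 1, -4, -4>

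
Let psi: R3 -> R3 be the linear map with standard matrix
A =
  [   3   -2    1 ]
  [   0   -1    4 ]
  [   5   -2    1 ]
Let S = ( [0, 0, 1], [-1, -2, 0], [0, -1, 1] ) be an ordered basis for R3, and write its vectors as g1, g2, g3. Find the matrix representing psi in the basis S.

[[3, -1, 2], [-1, -1, -3], [-2, 0, 1]]

With P the matrix whose columns are g1, ..., g3, [psi]_S = P^(-1) A P.
Column by column: psi(g1) = A g1 = [1, 4, 1]; its S-coordinates [3, -1, -2] give column 1.
Continuing for each basis vector yields [psi]_S = [[3, -1, 2], [-1, -1, -3], [-2, 0, 1]].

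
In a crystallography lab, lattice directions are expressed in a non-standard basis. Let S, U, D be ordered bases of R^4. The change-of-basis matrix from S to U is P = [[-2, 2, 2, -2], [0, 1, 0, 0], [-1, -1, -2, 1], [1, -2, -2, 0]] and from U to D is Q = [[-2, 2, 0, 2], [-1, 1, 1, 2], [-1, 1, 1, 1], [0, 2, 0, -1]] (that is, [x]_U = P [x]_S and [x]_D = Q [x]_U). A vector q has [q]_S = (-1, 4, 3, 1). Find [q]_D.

(-50, -48, -33, 23)

Apply P to get U-coordinates (14, 4, -8, -15), then Q to get D-coordinates.
The result is [q]_D = (-50, -48, -33, 23).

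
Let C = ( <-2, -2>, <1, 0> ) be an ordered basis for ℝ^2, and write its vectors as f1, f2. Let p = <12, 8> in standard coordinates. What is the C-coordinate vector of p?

<-4, 4>

Write p = c_1 f1 + c_2 f2 and solve for the c_i.
System: -2c_1 + c_2 = 12, -2c_1 + 0c_2 = 8; solving gives c_1 = -4, c_2 = 4.
Check: -4f1 + 4f2 = <12, 8>.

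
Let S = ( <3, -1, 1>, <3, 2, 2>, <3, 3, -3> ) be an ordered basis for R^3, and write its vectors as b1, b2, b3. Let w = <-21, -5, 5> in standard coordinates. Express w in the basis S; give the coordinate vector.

<-4, 0, -3>

We seek scalars with c_1 b1 + ... + c_3 b3 = w; equivalently solve M c = w where the columns of M are b1, ..., b3.
Row-reducing the augmented matrix [M | w] gives c = (-4, 0, -3).
Check: -4b1 + 0·b2 - 3b3 = <-21, -5, 5>.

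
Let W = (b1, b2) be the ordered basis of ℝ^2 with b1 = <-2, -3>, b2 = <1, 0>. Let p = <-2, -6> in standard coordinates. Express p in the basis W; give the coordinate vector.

<2, 2>

We seek scalars with c_1 b1 + c_2 b2 = p; equivalently solve M c = p where the columns of M are b1, b2.
System: -2c_1 + c_2 = -2, -3c_1 + 0c_2 = -6; solving gives c_1 = 2, c_2 = 2.
Check: 2b1 + 2b2 = <-2, -6>.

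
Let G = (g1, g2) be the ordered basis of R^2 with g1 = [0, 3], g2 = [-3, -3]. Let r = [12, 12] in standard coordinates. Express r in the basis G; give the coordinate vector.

[0, -4]

We seek scalars with c_1 g1 + c_2 g2 = r; equivalently solve M c = r where the columns of M are g1, g2.
System: 0c_1 - 3c_2 = 12, 3c_1 - 3c_2 = 12; solving gives c_1 = 0, c_2 = -4.
Check: 0·g1 - 4g2 = [12, 12].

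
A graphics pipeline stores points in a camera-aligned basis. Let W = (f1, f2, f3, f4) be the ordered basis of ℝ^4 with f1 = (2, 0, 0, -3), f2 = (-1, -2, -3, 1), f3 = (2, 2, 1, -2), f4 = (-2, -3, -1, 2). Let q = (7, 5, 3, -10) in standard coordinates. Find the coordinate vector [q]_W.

[q]_W is the unique c with M c = q, where M has columns f1, ..., f4.
Solving this 4x4 system gives c = (3, -1, -3, -3).
Check: 3f1 - f2 - 3f3 - 3f4 = (7, 5, 3, -10).

(3, -1, -3, -3)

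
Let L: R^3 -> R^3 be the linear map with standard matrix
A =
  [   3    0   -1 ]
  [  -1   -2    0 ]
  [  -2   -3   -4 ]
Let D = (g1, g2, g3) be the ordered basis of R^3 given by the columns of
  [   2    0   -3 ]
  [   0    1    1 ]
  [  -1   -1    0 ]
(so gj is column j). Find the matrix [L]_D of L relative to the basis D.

[[-1, 2, -3], [1, -3, 0], [-3, 1, 1]]

With P the matrix whose columns are g1, ..., g3, [L]_D = P^(-1) A P.
Column by column: L(g1) = A g1 = [7, -2, 0]; its D-coordinates [-1, 1, -3] give column 1.
Continuing for each basis vector yields [L]_D = [[-1, 2, -3], [1, -3, 0], [-3, 1, 1]].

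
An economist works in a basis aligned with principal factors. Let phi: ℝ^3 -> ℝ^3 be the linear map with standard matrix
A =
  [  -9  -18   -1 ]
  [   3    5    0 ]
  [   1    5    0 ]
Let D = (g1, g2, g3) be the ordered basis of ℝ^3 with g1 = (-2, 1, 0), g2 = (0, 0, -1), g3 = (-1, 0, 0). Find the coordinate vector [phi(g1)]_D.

Compute phi(g1) = A g1 = (0, -1, 3) in standard coordinates.
Then write this in D-coordinates: solve for y in y_1 g1 + ... + y_3 g3 = (0, -1, 3).
This gives y = (-1, -3, 2), which is column 1 of [phi]_D.

(-1, -3, 2)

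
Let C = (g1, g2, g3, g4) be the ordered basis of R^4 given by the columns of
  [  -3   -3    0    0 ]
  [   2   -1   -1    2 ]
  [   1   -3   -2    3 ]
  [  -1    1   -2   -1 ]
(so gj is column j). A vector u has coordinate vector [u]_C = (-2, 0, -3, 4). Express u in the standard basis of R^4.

(6, 7, 16, 4)

By definition u = -2g1 + 0·g2 - 3g3 + 4g4.
Summing componentwise gives (6, 7, 16, 4).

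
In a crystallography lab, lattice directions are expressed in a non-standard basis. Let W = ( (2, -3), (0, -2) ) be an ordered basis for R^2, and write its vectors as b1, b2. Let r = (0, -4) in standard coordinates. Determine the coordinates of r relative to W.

(0, 2)

We seek scalars with c_1 b1 + c_2 b2 = r; equivalently solve M c = r where the columns of M are b1, b2.
System: 2c_1 + 0c_2 = 0, -3c_1 - 2c_2 = -4; solving gives c_1 = 0, c_2 = 2.
Check: 0·b1 + 2b2 = (0, -4).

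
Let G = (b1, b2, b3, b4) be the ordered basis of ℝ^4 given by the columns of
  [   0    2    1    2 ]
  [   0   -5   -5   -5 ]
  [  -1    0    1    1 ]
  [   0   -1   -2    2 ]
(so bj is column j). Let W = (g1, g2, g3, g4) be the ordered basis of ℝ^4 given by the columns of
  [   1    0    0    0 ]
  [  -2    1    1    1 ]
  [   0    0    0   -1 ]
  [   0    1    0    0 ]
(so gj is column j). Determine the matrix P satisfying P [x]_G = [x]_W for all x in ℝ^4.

Take x = bj: its G-coordinates are the j-th standard unit vector, so P e_j — column j of P — equals [bj]_W.
b1 = 0·g1 + 0·g2 - g3 + g4, giving column 1 = (0, 0, -1, 1); repeating for each j gives P = [[0, 2, 1, 2], [0, -1, -2, 2], [-1, 0, 0, -2], [1, 0, -1, -1]].

[[0, 2, 1, 2], [0, -1, -2, 2], [-1, 0, 0, -2], [1, 0, -1, -1]]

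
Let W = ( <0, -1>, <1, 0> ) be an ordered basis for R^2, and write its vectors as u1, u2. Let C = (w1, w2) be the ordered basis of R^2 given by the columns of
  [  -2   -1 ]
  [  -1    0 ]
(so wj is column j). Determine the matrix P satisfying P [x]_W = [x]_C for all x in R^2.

[[1, 0], [-2, -1]]

Let M have columns uj and N have columns wj. Then for every x, N [x]_C = x = M [x]_W, so P = N^(-1) M.
Since det N = -1, N^(-1) has integer entries; multiplying gives P = [[1, 0], [-2, -1]].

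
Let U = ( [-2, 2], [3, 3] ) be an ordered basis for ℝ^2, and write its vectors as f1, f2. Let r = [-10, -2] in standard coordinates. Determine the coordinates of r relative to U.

We seek scalars with c_1 f1 + c_2 f2 = r; equivalently solve M c = r where the columns of M are f1, f2.
System: -2c_1 + 3c_2 = -10, 2c_1 + 3c_2 = -2; solving gives c_1 = 2, c_2 = -2.
Check: 2f1 - 2f2 = [-10, -2].

[2, -2]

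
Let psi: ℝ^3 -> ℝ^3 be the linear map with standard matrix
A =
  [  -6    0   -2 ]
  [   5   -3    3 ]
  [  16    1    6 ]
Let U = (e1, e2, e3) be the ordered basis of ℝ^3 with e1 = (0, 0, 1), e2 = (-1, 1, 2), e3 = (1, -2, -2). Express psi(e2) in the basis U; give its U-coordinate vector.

(1, -2, 0)

Compute psi(e2) = A e2 = (2, -2, -3) in standard coordinates.
Then write this in U-coordinates: solve for y in y_1 e1 + ... + y_3 e3 = (2, -2, -3).
This gives y = (1, -2, 0), which is column 2 of [psi]_U.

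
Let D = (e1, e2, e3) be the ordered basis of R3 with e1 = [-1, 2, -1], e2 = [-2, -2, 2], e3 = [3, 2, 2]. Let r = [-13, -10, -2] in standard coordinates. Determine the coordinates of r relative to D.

[0, 2, -3]

[r]_D is the unique c with M c = r, where M has columns e1, ..., e3.
Row-reducing the augmented matrix [M | r] gives c = (0, 2, -3).
Check: 0·e1 + 2e2 - 3e3 = [-13, -10, -2].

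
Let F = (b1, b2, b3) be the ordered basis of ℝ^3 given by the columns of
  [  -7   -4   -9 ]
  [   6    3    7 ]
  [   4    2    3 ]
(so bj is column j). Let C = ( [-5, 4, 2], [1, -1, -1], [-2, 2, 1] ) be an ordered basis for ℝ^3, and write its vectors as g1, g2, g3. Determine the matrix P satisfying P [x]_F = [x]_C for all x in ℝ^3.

Column j of P is [bj]_C, since P maps F-coordinates to C-coordinates.
Expressing b1 in C: b1 = g1 - 2g2 + 0·g3, so column 1 of P is [1, -2, 0].
Doing the same for each bj gives P = [[1, 1, 2], [-2, -1, 1], [0, -1, 0]].

[[1, 1, 2], [-2, -1, 1], [0, -1, 0]]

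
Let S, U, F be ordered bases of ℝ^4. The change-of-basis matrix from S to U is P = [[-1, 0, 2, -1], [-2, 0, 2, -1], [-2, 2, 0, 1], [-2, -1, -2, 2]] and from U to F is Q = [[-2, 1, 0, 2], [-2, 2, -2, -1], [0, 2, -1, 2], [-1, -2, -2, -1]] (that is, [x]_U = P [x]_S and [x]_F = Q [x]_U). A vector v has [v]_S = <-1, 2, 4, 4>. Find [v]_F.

<-4, -18, 2, -37>

Composing the changes, [v]_F = Q P [v]_S.
Q P = [[-4, -2, -6, 5], [4, -3, 2, -4], [-6, -4, 0, 1], [11, -3, -4, -1]]; applying this to <-1, 2, 4, 4> gives <-4, -18, 2, -37>.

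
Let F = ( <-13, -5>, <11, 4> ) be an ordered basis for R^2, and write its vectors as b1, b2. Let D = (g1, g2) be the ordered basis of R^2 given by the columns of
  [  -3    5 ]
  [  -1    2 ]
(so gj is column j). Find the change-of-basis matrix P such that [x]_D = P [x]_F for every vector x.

[[1, -2], [-2, 1]]

Take x = bj: its F-coordinates are the j-th standard unit vector, so P e_j — column j of P — equals [bj]_D.
b1 = g1 - 2g2, giving column 1 = <1, -2>; repeating for each j gives P = [[1, -2], [-2, 1]].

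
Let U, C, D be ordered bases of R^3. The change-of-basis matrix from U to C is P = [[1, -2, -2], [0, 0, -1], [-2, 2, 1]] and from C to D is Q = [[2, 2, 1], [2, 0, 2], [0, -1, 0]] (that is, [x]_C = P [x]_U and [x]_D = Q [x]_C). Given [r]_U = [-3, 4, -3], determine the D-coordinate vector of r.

First [r]_C = P [r]_U = [-5, 3, 11].
Then [r]_D = Q [r]_C = [7, 12, -3].

[7, 12, -3]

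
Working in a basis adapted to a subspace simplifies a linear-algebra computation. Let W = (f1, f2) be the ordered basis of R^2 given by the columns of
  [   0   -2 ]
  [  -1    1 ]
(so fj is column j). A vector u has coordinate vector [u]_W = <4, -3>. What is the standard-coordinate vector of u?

<6, -7>

The coordinates say u = 4f1 - 3f2; adding the scaled basis vectors gives <6, -7>.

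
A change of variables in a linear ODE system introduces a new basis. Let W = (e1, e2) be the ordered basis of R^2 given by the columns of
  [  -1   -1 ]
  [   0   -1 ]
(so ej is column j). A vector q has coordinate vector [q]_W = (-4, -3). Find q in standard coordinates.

(7, 3)

By definition q = -4e1 - 3e2.
Summing componentwise gives (7, 3).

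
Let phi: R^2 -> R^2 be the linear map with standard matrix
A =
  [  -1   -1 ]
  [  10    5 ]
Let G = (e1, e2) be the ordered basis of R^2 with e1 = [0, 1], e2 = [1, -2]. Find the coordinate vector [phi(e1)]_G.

Column 1 of [phi]_G is the G-coordinate vector of phi(e1).
In standard coordinates phi(e1) = A e1 = [-1, 5].
Converting to G: [-1, 5] = 3e1 - e2, so the coordinate vector is [3, -1].

[3, -1]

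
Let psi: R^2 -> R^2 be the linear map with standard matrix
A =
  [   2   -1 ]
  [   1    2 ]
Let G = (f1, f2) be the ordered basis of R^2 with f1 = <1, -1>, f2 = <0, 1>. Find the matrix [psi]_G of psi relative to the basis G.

Let P have columns f1, f2. Then [psi]_G = P^(-1) A P.
Here det P = 1, so P^(-1) is integer; computing A P first and then P^(-1)(A P) gives [[3, -1], [2, 1]].

[[3, -1], [2, 1]]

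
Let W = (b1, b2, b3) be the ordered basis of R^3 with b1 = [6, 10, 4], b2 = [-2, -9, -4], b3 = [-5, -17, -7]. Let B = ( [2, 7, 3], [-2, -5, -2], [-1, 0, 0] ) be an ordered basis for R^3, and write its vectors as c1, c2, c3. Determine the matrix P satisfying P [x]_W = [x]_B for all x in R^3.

[[0, -2, -1], [-2, -1, 2], [-2, 0, -1]]

Let M have columns bj and N have columns cj. Then for every x, N [x]_B = x = M [x]_W, so P = N^(-1) M.
Since det N = -1, N^(-1) has integer entries; multiplying gives P = [[0, -2, -1], [-2, -1, 2], [-2, 0, -1]].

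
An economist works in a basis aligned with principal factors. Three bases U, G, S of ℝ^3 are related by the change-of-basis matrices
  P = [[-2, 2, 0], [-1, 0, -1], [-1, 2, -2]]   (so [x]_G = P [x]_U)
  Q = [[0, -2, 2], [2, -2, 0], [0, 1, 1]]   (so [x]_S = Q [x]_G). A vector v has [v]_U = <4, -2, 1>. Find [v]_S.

Apply P to get G-coordinates <-12, -5, -10>, then Q to get S-coordinates.
The result is [v]_S = <-10, -14, -15>.

<-10, -14, -15>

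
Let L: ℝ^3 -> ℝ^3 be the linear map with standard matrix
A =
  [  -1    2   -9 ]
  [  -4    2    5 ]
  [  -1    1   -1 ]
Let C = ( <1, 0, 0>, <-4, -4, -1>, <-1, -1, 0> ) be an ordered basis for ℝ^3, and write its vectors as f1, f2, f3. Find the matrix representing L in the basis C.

[[3, 2, -3], [1, -1, 0], [0, 1, -2]]

With P the matrix whose columns are f1, ..., f3, [L]_C = P^(-1) A P.
Column by column: L(f1) = A f1 = <-1, -4, -1>; its C-coordinates <3, 1, 0> give column 1.
Continuing for each basis vector yields [L]_C = [[3, 2, -3], [1, -1, 0], [0, 1, -2]].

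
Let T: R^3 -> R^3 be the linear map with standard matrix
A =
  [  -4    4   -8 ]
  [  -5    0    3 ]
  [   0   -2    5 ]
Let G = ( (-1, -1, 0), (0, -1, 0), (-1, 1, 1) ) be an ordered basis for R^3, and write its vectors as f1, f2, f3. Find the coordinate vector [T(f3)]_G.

(-3, -2, 3)

Compute T(f3) = A f3 = (0, 8, 3) in standard coordinates.
Then write this in G-coordinates: solve for y in y_1 f1 + ... + y_3 f3 = (0, 8, 3).
This gives y = (-3, -2, 3), which is column 3 of [T]_G.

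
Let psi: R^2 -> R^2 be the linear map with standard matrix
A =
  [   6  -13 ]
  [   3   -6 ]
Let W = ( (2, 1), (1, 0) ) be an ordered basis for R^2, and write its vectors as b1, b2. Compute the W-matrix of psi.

Let P have columns b1, b2. Then [psi]_W = P^(-1) A P.
Here det P = -1, so P^(-1) is integer; computing A P first and then P^(-1)(A P) gives [[0, 3], [-1, 0]].

[[0, 3], [-1, 0]]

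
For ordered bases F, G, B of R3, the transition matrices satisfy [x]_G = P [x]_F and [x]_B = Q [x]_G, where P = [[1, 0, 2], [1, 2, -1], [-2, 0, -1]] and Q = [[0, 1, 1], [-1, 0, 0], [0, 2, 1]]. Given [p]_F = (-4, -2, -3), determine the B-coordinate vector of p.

First [p]_G = P [p]_F = (-10, -5, 11).
Then [p]_B = Q [p]_G = (6, 10, 1).

(6, 10, 1)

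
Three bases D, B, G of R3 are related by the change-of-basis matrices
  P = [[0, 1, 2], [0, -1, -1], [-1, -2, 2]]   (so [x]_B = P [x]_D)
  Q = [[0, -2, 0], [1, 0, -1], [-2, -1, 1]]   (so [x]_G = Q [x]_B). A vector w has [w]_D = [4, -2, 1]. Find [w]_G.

Apply P to get B-coordinates [0, 1, 2], then Q to get G-coordinates.
The result is [w]_G = [-2, -2, 1].

[-2, -2, 1]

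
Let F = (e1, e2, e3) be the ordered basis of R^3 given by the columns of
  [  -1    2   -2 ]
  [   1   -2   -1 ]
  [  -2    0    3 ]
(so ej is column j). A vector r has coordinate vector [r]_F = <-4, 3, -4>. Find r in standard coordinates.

<18, -6, -4>

r = M [r]_F, where M has columns e1, ..., e3.
Carrying out the matrix-vector product, r = <18, -6, -4>.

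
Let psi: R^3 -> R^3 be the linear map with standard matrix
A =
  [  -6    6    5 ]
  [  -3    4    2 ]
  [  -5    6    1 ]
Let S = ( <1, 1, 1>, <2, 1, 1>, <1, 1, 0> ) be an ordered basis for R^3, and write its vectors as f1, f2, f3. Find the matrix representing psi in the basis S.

[[0, -2, 2], [2, -1, -1], [1, 3, 0]]

The j-th column of [psi]_S is [psi(fj)]_S.
psi(f1) = A f1 = <5, 3, 2> = 0·f1 + 2f2 + f3, so column 1 is <0, 2, 1>.
Repeating for f2, f3 and assembling the columns gives [[0, -2, 2], [2, -1, -1], [1, 3, 0]].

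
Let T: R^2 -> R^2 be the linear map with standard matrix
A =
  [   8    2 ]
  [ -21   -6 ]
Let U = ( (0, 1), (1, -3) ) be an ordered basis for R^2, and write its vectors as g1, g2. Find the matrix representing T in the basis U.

[[0, 3], [2, 2]]

Let P have columns g1, g2. Then [T]_U = P^(-1) A P.
Here det P = -1, so P^(-1) is integer; computing A P first and then P^(-1)(A P) gives [[0, 3], [2, 2]].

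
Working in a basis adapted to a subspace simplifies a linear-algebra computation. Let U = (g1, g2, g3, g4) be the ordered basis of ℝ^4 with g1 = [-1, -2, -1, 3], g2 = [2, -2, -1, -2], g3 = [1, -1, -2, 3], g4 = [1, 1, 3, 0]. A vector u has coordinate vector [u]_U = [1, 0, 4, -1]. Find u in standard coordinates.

By definition u = g1 + 0·g2 + 4g3 - g4.
Summing componentwise gives [2, -7, -12, 15].

[2, -7, -12, 15]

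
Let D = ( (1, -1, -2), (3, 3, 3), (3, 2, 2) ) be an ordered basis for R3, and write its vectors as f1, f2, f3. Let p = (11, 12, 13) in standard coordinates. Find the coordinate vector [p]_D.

Write p = c_1 f1 + ... + c_3 f3 and solve for the c_i.
Row-reducing the augmented matrix [M | p] gives c = (-1, 3, 1).
Check: -f1 + 3f2 + f3 = (11, 12, 13).

(-1, 3, 1)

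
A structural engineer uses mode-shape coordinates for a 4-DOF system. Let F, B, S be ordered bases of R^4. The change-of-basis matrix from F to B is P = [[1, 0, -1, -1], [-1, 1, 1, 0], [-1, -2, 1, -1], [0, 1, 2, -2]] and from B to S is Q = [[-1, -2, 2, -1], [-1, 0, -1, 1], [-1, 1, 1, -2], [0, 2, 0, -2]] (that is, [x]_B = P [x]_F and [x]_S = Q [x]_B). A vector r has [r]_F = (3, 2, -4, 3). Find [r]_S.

Composing the changes, [r]_S = Q P [r]_F.
Q P = [[-1, -7, -1, 1], [0, 3, 2, 0], [-3, -3, -1, 4], [-2, 0, -2, 4]]; applying this to (3, 2, -4, 3) gives (-10, -2, 1, 14).

(-10, -2, 1, 14)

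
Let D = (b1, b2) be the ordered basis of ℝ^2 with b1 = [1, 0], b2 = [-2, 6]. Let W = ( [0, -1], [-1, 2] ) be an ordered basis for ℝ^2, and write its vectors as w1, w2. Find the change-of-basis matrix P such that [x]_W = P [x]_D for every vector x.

Let M have columns bj and N have columns wj. Then for every x, N [x]_W = x = M [x]_D, so P = N^(-1) M.
Since det N = -1, N^(-1) has integer entries; multiplying gives P = [[-2, -2], [-1, 2]].

[[-2, -2], [-1, 2]]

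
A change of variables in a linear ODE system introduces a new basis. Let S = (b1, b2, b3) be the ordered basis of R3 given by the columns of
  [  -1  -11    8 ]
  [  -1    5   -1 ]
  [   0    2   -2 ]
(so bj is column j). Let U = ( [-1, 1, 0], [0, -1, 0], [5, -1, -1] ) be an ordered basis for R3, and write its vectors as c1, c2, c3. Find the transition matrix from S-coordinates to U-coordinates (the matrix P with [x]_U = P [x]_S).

[[1, 1, 2], [2, -2, 1], [0, -2, 2]]

Let M have columns bj and N have columns cj. Then for every x, N [x]_U = x = M [x]_S, so P = N^(-1) M.
Since det N = -1, N^(-1) has integer entries; multiplying gives P = [[1, 1, 2], [2, -2, 1], [0, -2, 2]].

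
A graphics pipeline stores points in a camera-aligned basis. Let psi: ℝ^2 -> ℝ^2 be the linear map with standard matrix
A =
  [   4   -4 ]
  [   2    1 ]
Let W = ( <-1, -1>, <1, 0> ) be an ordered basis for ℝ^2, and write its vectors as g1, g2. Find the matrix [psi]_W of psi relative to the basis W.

The j-th column of [psi]_W is [psi(gj)]_W.
psi(g1) = A g1 = <0, -3> = 3g1 + 3g2, so column 1 is <3, 3>.
Repeating for g2 and assembling the columns gives [[3, -2], [3, 2]].

[[3, -2], [3, 2]]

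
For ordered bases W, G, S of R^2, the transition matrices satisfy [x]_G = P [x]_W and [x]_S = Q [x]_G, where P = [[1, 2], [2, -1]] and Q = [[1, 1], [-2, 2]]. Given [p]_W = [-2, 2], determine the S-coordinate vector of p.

[-4, -16]

First [p]_G = P [p]_W = [2, -6].
Then [p]_S = Q [p]_G = [-4, -16].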